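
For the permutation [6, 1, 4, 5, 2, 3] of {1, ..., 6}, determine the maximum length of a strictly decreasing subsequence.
3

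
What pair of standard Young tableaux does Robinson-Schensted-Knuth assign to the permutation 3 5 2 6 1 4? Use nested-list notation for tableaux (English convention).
Insert each entry of the permutation into P by Schensted row insertion, recording in Q the position of each new cell.

After inserting 3: P = [[3]].
After inserting 5: P = [[3, 5]].
After inserting 2: P = [[2, 5], [3]].
After inserting 6: P = [[2, 5, 6], [3]].
After inserting 1: P = [[1, 5, 6], [2], [3]].
After inserting 4: P = [[1, 4, 6], [2, 5], [3]].

So P = [[1, 4, 6], [2, 5], [3]], Q = [[1, 2, 4], [3, 6], [5]].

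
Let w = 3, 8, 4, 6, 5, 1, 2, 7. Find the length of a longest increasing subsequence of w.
4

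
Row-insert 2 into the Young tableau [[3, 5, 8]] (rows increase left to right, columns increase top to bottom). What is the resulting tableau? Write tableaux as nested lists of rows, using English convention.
[[2, 5, 8], [3]]

In row 1, 2 replaces 3 (the leftmost entry greater than 2); 3 is bumped to row 2. 3 starts a new row 2. The new tableau is [[2, 5, 8], [3]].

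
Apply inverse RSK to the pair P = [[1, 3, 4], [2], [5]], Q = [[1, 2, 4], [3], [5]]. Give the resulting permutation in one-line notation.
2 5 3 4 1

Reverse the RSK construction: for i from n down to 1, find the cell of Q containing i, remove the entry at that cell from P, and reverse-bump it up through P; the value ejected from row 1 is w(i).

Step i=5: Q has 5 at row 3, column 1; remove 5 from row 3 of P and reverse-bump: 5 enters row 2 and ejects 2; 2 enters row 1 and ejects 1. So w(5) = 1. P is now [[2, 3, 4], [5]].
Step i=4: Q has 4 at row 1, column 3; remove that cell from P, ejecting 4. So w(4) = 4. P is now [[2, 3], [5]].
Step i=3: Q has 3 at row 2, column 1; remove 5 from row 2 of P and reverse-bump: 5 enters row 1 and ejects 3. So w(3) = 3. P is now [[2, 5]].
Step i=2: Q has 2 at row 1, column 2; remove that cell from P, ejecting 5. So w(2) = 5. P is now [[2]].
Step i=1: Q has 1 at row 1, column 1; remove that cell from P, ejecting 2. So w(1) = 2. P is now [].

So w = 2 5 3 4 1.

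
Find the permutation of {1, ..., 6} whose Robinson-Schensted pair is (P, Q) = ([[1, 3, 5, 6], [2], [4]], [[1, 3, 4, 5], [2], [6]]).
4 2 3 5 6 1

Reverse the RSK construction: for i from n down to 1, find the cell of Q containing i, remove the entry at that cell from P, and reverse-bump it up through P; the value ejected from row 1 is w(i).

Step i=6: Q has 6 at row 3, column 1; remove 4 from row 3 of P and reverse-bump: 4 enters row 2 and ejects 2; 2 enters row 1 and ejects 1. So w(6) = 1. P is now [[2, 3, 5, 6], [4]].
Step i=5: Q has 5 at row 1, column 4; remove that cell from P, ejecting 6. So w(5) = 6. P is now [[2, 3, 5], [4]].
Step i=4: Q has 4 at row 1, column 3; remove that cell from P, ejecting 5. So w(4) = 5. P is now [[2, 3], [4]].
Step i=3: Q has 3 at row 1, column 2; remove that cell from P, ejecting 3. So w(3) = 3. P is now [[2], [4]].
Step i=2: Q has 2 at row 2, column 1; remove 4 from row 2 of P and reverse-bump: 4 enters row 1 and ejects 2. So w(2) = 2. P is now [[4]].
Step i=1: Q has 1 at row 1, column 1; remove that cell from P, ejecting 4. So w(1) = 4. P is now [].

So w = 4 2 3 5 6 1.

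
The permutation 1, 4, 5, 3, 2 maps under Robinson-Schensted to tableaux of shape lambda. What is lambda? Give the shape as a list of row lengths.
[3, 1, 1]

Row-insert each entry into an empty tableau.

After inserting 1: P = [[1]].
After inserting 4: P = [[1, 4]].
After inserting 5: P = [[1, 4, 5]].
After inserting 3: P = [[1, 3, 5], [4]].
After inserting 2: P = [[1, 2, 5], [3], [4]].

The final insertion tableau P = [[1, 2, 5], [3], [4]] has shape [3, 1, 1].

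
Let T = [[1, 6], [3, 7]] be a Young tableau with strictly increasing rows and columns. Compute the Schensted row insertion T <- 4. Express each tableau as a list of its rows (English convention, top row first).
In row 1, 4 replaces 6 (the leftmost entry greater than 4); 6 is bumped to row 2. In row 2, 6 replaces 7 (the leftmost entry greater than 6); 7 is bumped to row 3. 7 starts a new row 3. The new tableau is [[1, 4], [3, 6], [7]].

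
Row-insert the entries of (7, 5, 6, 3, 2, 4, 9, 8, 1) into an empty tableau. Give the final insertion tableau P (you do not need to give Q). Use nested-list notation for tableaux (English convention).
Insert 7: appended to row 1. P = [[7]].
Insert 5: 5 bumps 7 from row 1; 7 starts row 2. P = [[5], [7]].
Insert 6: appended to row 1. P = [[5, 6], [7]].
Insert 3: 3 bumps 5 from row 1; 5 bumps 7 from row 2; 7 starts row 3. P = [[3, 6], [5], [7]].
Insert 2: 2 bumps 3 from row 1; 3 bumps 5 from row 2; 5 bumps 7 from row 3; 7 starts row 4. P = [[2, 6], [3], [5], [7]].
Insert 4: 4 bumps 6 from row 1; 6 appends to row 2. P = [[2, 4], [3, 6], [5], [7]].
Insert 9: appended to row 1. P = [[2, 4, 9], [3, 6], [5], [7]].
Insert 8: 8 bumps 9 from row 1; 9 appends to row 2. P = [[2, 4, 8], [3, 6, 9], [5], [7]].
Insert 1: 1 bumps 2 from row 1; 2 bumps 3 from row 2; 3 bumps 5 from row 3; 5 bumps 7 from row 4; 7 starts row 5. P = [[1, 4, 8], [2, 6, 9], [3], [5], [7]].

So P = [[1, 4, 8], [2, 6, 9], [3], [5], [7]].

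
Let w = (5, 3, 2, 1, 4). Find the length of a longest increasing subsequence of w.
2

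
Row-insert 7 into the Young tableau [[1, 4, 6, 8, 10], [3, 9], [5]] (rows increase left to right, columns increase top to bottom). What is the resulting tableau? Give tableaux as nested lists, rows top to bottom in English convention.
In row 1, 7 replaces 8 (the leftmost entry greater than 7); 8 is bumped to row 2. In row 2, 8 replaces 9 (the leftmost entry greater than 8); 9 is bumped to row 3. 9 is appended to row 3. The new tableau is [[1, 4, 6, 7, 10], [3, 8], [5, 9]].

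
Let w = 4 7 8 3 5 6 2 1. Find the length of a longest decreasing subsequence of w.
4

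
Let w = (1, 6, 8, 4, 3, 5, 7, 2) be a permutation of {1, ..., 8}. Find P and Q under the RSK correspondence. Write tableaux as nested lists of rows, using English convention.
Insert each entry of the permutation into P by Schensted row insertion, recording in Q the position of each new cell.

Insert 1: appended to row 1. P = [[1]], Q = [[1]].
Insert 6: appended to row 1. P = [[1, 6]], Q = [[1, 2]].
Insert 8: appended to row 1. P = [[1, 6, 8]], Q = [[1, 2, 3]].
Insert 4: 4 bumps 6 from row 1; 6 starts row 2. P = [[1, 4, 8], [6]], Q = [[1, 2, 3], [4]].
Insert 3: 3 bumps 4 from row 1; 4 bumps 6 from row 2; 6 starts row 3. P = [[1, 3, 8], [4], [6]], Q = [[1, 2, 3], [4], [5]].
Insert 5: 5 bumps 8 from row 1; 8 appends to row 2. P = [[1, 3, 5], [4, 8], [6]], Q = [[1, 2, 3], [4, 6], [5]].
Insert 7: appended to row 1. P = [[1, 3, 5, 7], [4, 8], [6]], Q = [[1, 2, 3, 7], [4, 6], [5]].
Insert 2: 2 bumps 3 from row 1; 3 bumps 4 from row 2; 4 bumps 6 from row 3; 6 starts row 4. P = [[1, 2, 5, 7], [3, 8], [4], [6]], Q = [[1, 2, 3, 7], [4, 6], [5], [8]].

So P = [[1, 2, 5, 7], [3, 8], [4], [6]], Q = [[1, 2, 3, 7], [4, 6], [5], [8]].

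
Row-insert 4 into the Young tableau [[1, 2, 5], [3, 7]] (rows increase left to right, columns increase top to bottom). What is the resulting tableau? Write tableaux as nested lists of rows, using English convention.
[[1, 2, 4], [3, 5], [7]]

In row 1, 4 replaces 5 (the leftmost entry greater than 4); 5 is bumped to row 2. In row 2, 5 replaces 7 (the leftmost entry greater than 5); 7 is bumped to row 3. 7 starts a new row 3. The new tableau is [[1, 2, 4], [3, 5], [7]].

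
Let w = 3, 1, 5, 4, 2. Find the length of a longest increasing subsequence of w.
2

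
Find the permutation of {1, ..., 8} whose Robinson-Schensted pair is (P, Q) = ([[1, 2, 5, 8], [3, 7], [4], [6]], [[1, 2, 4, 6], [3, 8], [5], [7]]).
Reverse the RSK construction: for i from n down to 1, find the cell of Q containing i, remove the entry at that cell from P, and reverse-bump it up through P; the value ejected from row 1 is w(i).

Step i=8: Q has 8 at row 2, column 2; remove 7 from row 2 of P and reverse-bump: 7 enters row 1 and ejects 5. So w(8) = 5. P is now [[1, 2, 7, 8], [3], [4], [6]].
Step i=7: Q has 7 at row 4, column 1; remove 6 from row 4 of P and reverse-bump: 6 enters row 3 and ejects 4; 4 enters row 2 and ejects 3; 3 enters row 1 and ejects 2. So w(7) = 2. P is now [[1, 3, 7, 8], [4], [6]].
Step i=6: Q has 6 at row 1, column 4; remove that cell from P, ejecting 8. So w(6) = 8. P is now [[1, 3, 7], [4], [6]].
Step i=5: Q has 5 at row 3, column 1; remove 6 from row 3 of P and reverse-bump: 6 enters row 2 and ejects 4; 4 enters row 1 and ejects 3. So w(5) = 3. P is now [[1, 4, 7], [6]].
Step i=4: Q has 4 at row 1, column 3; remove that cell from P, ejecting 7. So w(4) = 7. P is now [[1, 4], [6]].
Step i=3: Q has 3 at row 2, column 1; remove 6 from row 2 of P and reverse-bump: 6 enters row 1 and ejects 4. So w(3) = 4. P is now [[1, 6]].
Step i=2: Q has 2 at row 1, column 2; remove that cell from P, ejecting 6. So w(2) = 6. P is now [[1]].
Step i=1: Q has 1 at row 1, column 1; remove that cell from P, ejecting 1. So w(1) = 1. P is now [].

So w = 1 6 4 7 3 8 2 5.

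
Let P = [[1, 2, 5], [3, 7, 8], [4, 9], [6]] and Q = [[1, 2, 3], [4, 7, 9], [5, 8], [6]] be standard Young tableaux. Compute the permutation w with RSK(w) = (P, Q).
6 7 9 4 3 1 8 2 5

Reverse the RSK construction: for i from n down to 1, find the cell of Q containing i, remove the entry at that cell from P, and reverse-bump it up through P; the value ejected from row 1 is w(i).

Step i=9: Q has 9 at row 2, column 3; remove 8 from row 2 of P and reverse-bump: 8 enters row 1 and ejects 5. So w(9) = 5. P is now [[1, 2, 8], [3, 7], [4, 9], [6]].
Step i=8: Q has 8 at row 3, column 2; remove 9 from row 3 of P and reverse-bump: 9 enters row 2 and ejects 7; 7 enters row 1 and ejects 2. So w(8) = 2. P is now [[1, 7, 8], [3, 9], [4], [6]].
Step i=7: Q has 7 at row 2, column 2; remove 9 from row 2 of P and reverse-bump: 9 enters row 1 and ejects 8. So w(7) = 8. P is now [[1, 7, 9], [3], [4], [6]].
Step i=6: Q has 6 at row 4, column 1; remove 6 from row 4 of P and reverse-bump: 6 enters row 3 and ejects 4; 4 enters row 2 and ejects 3; 3 enters row 1 and ejects 1. So w(6) = 1. P is now [[3, 7, 9], [4], [6]].
Step i=5: Q has 5 at row 3, column 1; remove 6 from row 3 of P and reverse-bump: 6 enters row 2 and ejects 4; 4 enters row 1 and ejects 3. So w(5) = 3. P is now [[4, 7, 9], [6]].
Step i=4: Q has 4 at row 2, column 1; remove 6 from row 2 of P and reverse-bump: 6 enters row 1 and ejects 4. So w(4) = 4. P is now [[6, 7, 9]].
Step i=3: Q has 3 at row 1, column 3; remove that cell from P, ejecting 9. So w(3) = 9. P is now [[6, 7]].
Step i=2: Q has 2 at row 1, column 2; remove that cell from P, ejecting 7. So w(2) = 7. P is now [[6]].
Step i=1: Q has 1 at row 1, column 1; remove that cell from P, ejecting 6. So w(1) = 6. P is now [].

So w = 6 7 9 4 3 1 8 2 5.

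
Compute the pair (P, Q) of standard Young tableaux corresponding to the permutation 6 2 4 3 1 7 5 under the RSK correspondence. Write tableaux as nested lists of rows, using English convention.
P = [[1, 3, 5], [2, 7], [4], [6]], Q = [[1, 3, 6], [2, 7], [4], [5]]

Insert each entry of the permutation into P by Schensted row insertion, recording in Q the position of each new cell.

After inserting 6: P = [[6]].
After inserting 2: P = [[2], [6]].
After inserting 4: P = [[2, 4], [6]].
After inserting 3: P = [[2, 3], [4], [6]].
After inserting 1: P = [[1, 3], [2], [4], [6]].
After inserting 7: P = [[1, 3, 7], [2], [4], [6]].
After inserting 5: P = [[1, 3, 5], [2, 7], [4], [6]].

So P = [[1, 3, 5], [2, 7], [4], [6]], Q = [[1, 3, 6], [2, 7], [4], [5]].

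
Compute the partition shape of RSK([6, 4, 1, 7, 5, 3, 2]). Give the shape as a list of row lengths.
[2, 2, 2, 1]

RSK row insertion gives P = [[1, 2], [3, 5], [4, 7], [6]], which has shape [2, 2, 2, 1].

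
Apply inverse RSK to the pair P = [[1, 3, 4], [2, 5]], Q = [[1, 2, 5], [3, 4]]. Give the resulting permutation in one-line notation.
Reverse the RSK construction: for i from n down to 1, find the cell of Q containing i, remove the entry at that cell from P, and reverse-bump it up through P; the value ejected from row 1 is w(i).

Step i=5: Q has 5 at row 1, column 3; remove that cell from P, ejecting 4. So w(5) = 4. P is now [[1, 3], [2, 5]].
Step i=4: Q has 4 at row 2, column 2; remove 5 from row 2 of P and reverse-bump: 5 enters row 1 and ejects 3. So w(4) = 3. P is now [[1, 5], [2]].
Step i=3: Q has 3 at row 2, column 1; remove 2 from row 2 of P and reverse-bump: 2 enters row 1 and ejects 1. So w(3) = 1. P is now [[2, 5]].
Step i=2: Q has 2 at row 1, column 2; remove that cell from P, ejecting 5. So w(2) = 5. P is now [[2]].
Step i=1: Q has 1 at row 1, column 1; remove that cell from P, ejecting 2. So w(1) = 2. P is now [].

So w = 2 5 1 3 4.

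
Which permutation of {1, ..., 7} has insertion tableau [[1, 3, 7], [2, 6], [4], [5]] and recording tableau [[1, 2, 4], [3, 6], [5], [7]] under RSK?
5 6 4 7 2 3 1

Reverse the RSK construction: for i from n down to 1, find the cell of Q containing i, remove the entry at that cell from P, and reverse-bump it up through P; the value ejected from row 1 is w(i).

Step i=7: Q has 7 at row 4, column 1; remove 5 from row 4 of P and reverse-bump: 5 enters row 3 and ejects 4; 4 enters row 2 and ejects 2; 2 enters row 1 and ejects 1. So w(7) = 1. P is now [[2, 3, 7], [4, 6], [5]].
Step i=6: Q has 6 at row 2, column 2; remove 6 from row 2 of P and reverse-bump: 6 enters row 1 and ejects 3. So w(6) = 3. P is now [[2, 6, 7], [4], [5]].
Step i=5: Q has 5 at row 3, column 1; remove 5 from row 3 of P and reverse-bump: 5 enters row 2 and ejects 4; 4 enters row 1 and ejects 2. So w(5) = 2. P is now [[4, 6, 7], [5]].
Step i=4: Q has 4 at row 1, column 3; remove that cell from P, ejecting 7. So w(4) = 7. P is now [[4, 6], [5]].
Step i=3: Q has 3 at row 2, column 1; remove 5 from row 2 of P and reverse-bump: 5 enters row 1 and ejects 4. So w(3) = 4. P is now [[5, 6]].
Step i=2: Q has 2 at row 1, column 2; remove that cell from P, ejecting 6. So w(2) = 6. P is now [[5]].
Step i=1: Q has 1 at row 1, column 1; remove that cell from P, ejecting 5. So w(1) = 5. P is now [].

So w = 5 6 4 7 2 3 1.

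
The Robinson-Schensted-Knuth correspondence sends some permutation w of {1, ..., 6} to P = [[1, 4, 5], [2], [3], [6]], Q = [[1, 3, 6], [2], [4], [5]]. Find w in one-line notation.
Reverse the RSK construction: for i from n down to 1, find the cell of Q containing i, remove the entry at that cell from P, and reverse-bump it up through P; the value ejected from row 1 is w(i).

Step i=6: Q has 6 at row 1, column 3; remove that cell from P, ejecting 5. So w(6) = 5. P is now [[1, 4], [2], [3], [6]].
Step i=5: Q has 5 at row 4, column 1; remove 6 from row 4 of P and reverse-bump: 6 enters row 3 and ejects 3; 3 enters row 2 and ejects 2; 2 enters row 1 and ejects 1. So w(5) = 1. P is now [[2, 4], [3], [6]].
Step i=4: Q has 4 at row 3, column 1; remove 6 from row 3 of P and reverse-bump: 6 enters row 2 and ejects 3; 3 enters row 1 and ejects 2. So w(4) = 2. P is now [[3, 4], [6]].
Step i=3: Q has 3 at row 1, column 2; remove that cell from P, ejecting 4. So w(3) = 4. P is now [[3], [6]].
Step i=2: Q has 2 at row 2, column 1; remove 6 from row 2 of P and reverse-bump: 6 enters row 1 and ejects 3. So w(2) = 3. P is now [[6]].
Step i=1: Q has 1 at row 1, column 1; remove that cell from P, ejecting 6. So w(1) = 6. P is now [].

So w = 6 3 4 2 1 5.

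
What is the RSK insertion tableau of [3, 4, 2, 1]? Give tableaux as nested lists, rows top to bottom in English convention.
P = [[1, 4], [2], [3]]

Insert 3: appended to row 1. P = [[3]].
Insert 4: appended to row 1. P = [[3, 4]].
Insert 2: 2 bumps 3 from row 1; 3 starts row 2. P = [[2, 4], [3]].
Insert 1: 1 bumps 2 from row 1; 2 bumps 3 from row 2; 3 starts row 3. P = [[1, 4], [2], [3]].

So P = [[1, 4], [2], [3]].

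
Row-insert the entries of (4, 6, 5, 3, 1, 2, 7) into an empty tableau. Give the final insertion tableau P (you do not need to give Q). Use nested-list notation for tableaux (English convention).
Insert 4: appended to row 1. P = [[4]].
Insert 6: appended to row 1. P = [[4, 6]].
Insert 5: 5 bumps 6 from row 1; 6 starts row 2. P = [[4, 5], [6]].
Insert 3: 3 bumps 4 from row 1; 4 bumps 6 from row 2; 6 starts row 3. P = [[3, 5], [4], [6]].
Insert 1: 1 bumps 3 from row 1; 3 bumps 4 from row 2; 4 bumps 6 from row 3; 6 starts row 4. P = [[1, 5], [3], [4], [6]].
Insert 2: 2 bumps 5 from row 1; 5 appends to row 2. P = [[1, 2], [3, 5], [4], [6]].
Insert 7: appended to row 1. P = [[1, 2, 7], [3, 5], [4], [6]].

So P = [[1, 2, 7], [3, 5], [4], [6]].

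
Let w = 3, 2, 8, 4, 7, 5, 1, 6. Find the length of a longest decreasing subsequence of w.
4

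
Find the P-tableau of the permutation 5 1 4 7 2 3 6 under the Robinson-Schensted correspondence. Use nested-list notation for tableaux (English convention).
P = [[1, 2, 3, 6], [4, 7], [5]]

Insert 5: appended to row 1. P = [[5]].
Insert 1: 1 bumps 5 from row 1; 5 starts row 2. P = [[1], [5]].
Insert 4: appended to row 1. P = [[1, 4], [5]].
Insert 7: appended to row 1. P = [[1, 4, 7], [5]].
Insert 2: 2 bumps 4 from row 1; 4 bumps 5 from row 2; 5 starts row 3. P = [[1, 2, 7], [4], [5]].
Insert 3: 3 bumps 7 from row 1; 7 appends to row 2. P = [[1, 2, 3], [4, 7], [5]].
Insert 6: appended to row 1. P = [[1, 2, 3, 6], [4, 7], [5]].

So P = [[1, 2, 3, 6], [4, 7], [5]].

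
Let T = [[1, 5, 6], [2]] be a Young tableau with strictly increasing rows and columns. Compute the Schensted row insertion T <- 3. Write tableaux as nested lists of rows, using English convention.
In row 1, 3 replaces 5 (the leftmost entry greater than 3); 5 is bumped to row 2. 5 is appended to row 2. The new tableau is [[1, 3, 6], [2, 5]].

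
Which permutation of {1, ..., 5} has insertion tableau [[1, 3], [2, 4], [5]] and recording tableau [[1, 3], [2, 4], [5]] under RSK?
2 1 5 4 3

Reverse the RSK construction: for i from n down to 1, find the cell of Q containing i, remove the entry at that cell from P, and reverse-bump it up through P; the value ejected from row 1 is w(i).

Step i=5: Q has 5 at row 3, column 1; remove 5 from row 3 of P and reverse-bump: 5 enters row 2 and ejects 4; 4 enters row 1 and ejects 3. So w(5) = 3. P is now [[1, 4], [2, 5]].
Step i=4: Q has 4 at row 2, column 2; remove 5 from row 2 of P and reverse-bump: 5 enters row 1 and ejects 4. So w(4) = 4. P is now [[1, 5], [2]].
Step i=3: Q has 3 at row 1, column 2; remove that cell from P, ejecting 5. So w(3) = 5. P is now [[1], [2]].
Step i=2: Q has 2 at row 2, column 1; remove 2 from row 2 of P and reverse-bump: 2 enters row 1 and ejects 1. So w(2) = 1. P is now [[2]].
Step i=1: Q has 1 at row 1, column 1; remove that cell from P, ejecting 2. So w(1) = 2. P is now [].

So w = 2 1 5 4 3.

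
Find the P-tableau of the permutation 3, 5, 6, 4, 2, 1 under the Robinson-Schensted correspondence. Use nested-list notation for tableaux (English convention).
P = [[1, 4, 6], [2], [3], [5]]

Insert 3: appended to row 1. P = [[3]].
Insert 5: appended to row 1. P = [[3, 5]].
Insert 6: appended to row 1. P = [[3, 5, 6]].
Insert 4: 4 bumps 5 from row 1; 5 starts row 2. P = [[3, 4, 6], [5]].
Insert 2: 2 bumps 3 from row 1; 3 bumps 5 from row 2; 5 starts row 3. P = [[2, 4, 6], [3], [5]].
Insert 1: 1 bumps 2 from row 1; 2 bumps 3 from row 2; 3 bumps 5 from row 3; 5 starts row 4. P = [[1, 4, 6], [2], [3], [5]].

So P = [[1, 4, 6], [2], [3], [5]].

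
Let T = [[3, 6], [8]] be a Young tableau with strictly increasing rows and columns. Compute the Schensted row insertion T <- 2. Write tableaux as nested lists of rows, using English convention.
[[2, 6], [3], [8]]

In row 1, 2 replaces 3 (the leftmost entry greater than 2); 3 is bumped to row 2. In row 2, 3 replaces 8 (the leftmost entry greater than 3); 8 is bumped to row 3. 8 starts a new row 3. The new tableau is [[2, 6], [3], [8]].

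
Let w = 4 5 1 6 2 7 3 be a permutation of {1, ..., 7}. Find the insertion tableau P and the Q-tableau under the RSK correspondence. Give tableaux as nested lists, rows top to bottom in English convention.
P = [[1, 2, 3, 7], [4, 5, 6]], Q = [[1, 2, 4, 6], [3, 5, 7]]

Insert each entry of the permutation into P by Schensted row insertion, recording in Q the position of each new cell.

Insert 4: appended to row 1. P = [[4]].
Insert 5: appended to row 1. P = [[4, 5]].
Insert 1: 1 bumps 4 from row 1; 4 starts row 2. P = [[1, 5], [4]].
Insert 6: appended to row 1. P = [[1, 5, 6], [4]].
Insert 2: 2 bumps 5 from row 1; 5 appends to row 2. P = [[1, 2, 6], [4, 5]].
Insert 7: appended to row 1. P = [[1, 2, 6, 7], [4, 5]].
Insert 3: 3 bumps 6 from row 1; 6 appends to row 2. P = [[1, 2, 3, 7], [4, 5, 6]].

So P = [[1, 2, 3, 7], [4, 5, 6]], Q = [[1, 2, 4, 6], [3, 5, 7]].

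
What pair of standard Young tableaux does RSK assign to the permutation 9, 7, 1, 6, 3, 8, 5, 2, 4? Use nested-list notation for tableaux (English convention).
Insert each entry of the permutation into P by Schensted row insertion, recording in Q the position of each new cell.

Insert 9: appended to row 1. P = [[9]].
Insert 7: 7 bumps 9 from row 1; 9 starts row 2. P = [[7], [9]].
Insert 1: 1 bumps 7 from row 1; 7 bumps 9 from row 2; 9 starts row 3. P = [[1], [7], [9]].
Insert 6: appended to row 1. P = [[1, 6], [7], [9]].
Insert 3: 3 bumps 6 from row 1; 6 bumps 7 from row 2; 7 bumps 9 from row 3; 9 starts row 4. P = [[1, 3], [6], [7], [9]].
Insert 8: appended to row 1. P = [[1, 3, 8], [6], [7], [9]].
Insert 5: 5 bumps 8 from row 1; 8 appends to row 2. P = [[1, 3, 5], [6, 8], [7], [9]].
Insert 2: 2 bumps 3 from row 1; 3 bumps 6 from row 2; 6 bumps 7 from row 3; 7 bumps 9 from row 4; 9 starts row 5. P = [[1, 2, 5], [3, 8], [6], [7], [9]].
Insert 4: 4 bumps 5 from row 1; 5 bumps 8 from row 2; 8 appends to row 3. P = [[1, 2, 4], [3, 5], [6, 8], [7], [9]].

So P = [[1, 2, 4], [3, 5], [6, 8], [7], [9]], Q = [[1, 4, 6], [2, 7], [3, 9], [5], [8]].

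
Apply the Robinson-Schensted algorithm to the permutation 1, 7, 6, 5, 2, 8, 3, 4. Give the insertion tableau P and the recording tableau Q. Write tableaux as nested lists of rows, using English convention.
P = [[1, 2, 3, 4], [5, 8], [6], [7]], Q = [[1, 2, 6, 8], [3, 7], [4], [5]]

Insert each entry of the permutation into P by Schensted row insertion, recording in Q the position of each new cell.

Insert 1: appended to row 1. P = [[1]].
Insert 7: appended to row 1. P = [[1, 7]].
Insert 6: 6 bumps 7 from row 1; 7 starts row 2. P = [[1, 6], [7]].
Insert 5: 5 bumps 6 from row 1; 6 bumps 7 from row 2; 7 starts row 3. P = [[1, 5], [6], [7]].
Insert 2: 2 bumps 5 from row 1; 5 bumps 6 from row 2; 6 bumps 7 from row 3; 7 starts row 4. P = [[1, 2], [5], [6], [7]].
Insert 8: appended to row 1. P = [[1, 2, 8], [5], [6], [7]].
Insert 3: 3 bumps 8 from row 1; 8 appends to row 2. P = [[1, 2, 3], [5, 8], [6], [7]].
Insert 4: appended to row 1. P = [[1, 2, 3, 4], [5, 8], [6], [7]].

So P = [[1, 2, 3, 4], [5, 8], [6], [7]], Q = [[1, 2, 6, 8], [3, 7], [4], [5]].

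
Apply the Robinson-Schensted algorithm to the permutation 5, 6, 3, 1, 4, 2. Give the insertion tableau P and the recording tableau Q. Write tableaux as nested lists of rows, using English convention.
P = [[1, 2], [3, 4], [5, 6]], Q = [[1, 2], [3, 5], [4, 6]]

Insert each entry of the permutation into P by Schensted row insertion, recording in Q the position of each new cell.

Insert 5: appended to row 1. P = [[5]], Q = [[1]].
Insert 6: appended to row 1. P = [[5, 6]], Q = [[1, 2]].
Insert 3: 3 bumps 5 from row 1; 5 starts row 2. P = [[3, 6], [5]], Q = [[1, 2], [3]].
Insert 1: 1 bumps 3 from row 1; 3 bumps 5 from row 2; 5 starts row 3. P = [[1, 6], [3], [5]], Q = [[1, 2], [3], [4]].
Insert 4: 4 bumps 6 from row 1; 6 appends to row 2. P = [[1, 4], [3, 6], [5]], Q = [[1, 2], [3, 5], [4]].
Insert 2: 2 bumps 4 from row 1; 4 bumps 6 from row 2; 6 appends to row 3. P = [[1, 2], [3, 4], [5, 6]], Q = [[1, 2], [3, 5], [4, 6]].

So P = [[1, 2], [3, 4], [5, 6]], Q = [[1, 2], [3, 5], [4, 6]].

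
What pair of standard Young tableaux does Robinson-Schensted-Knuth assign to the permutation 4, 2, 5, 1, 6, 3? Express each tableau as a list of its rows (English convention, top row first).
Insert each entry of the permutation into P by Schensted row insertion, recording in Q the position of each new cell.

Insert 4: appended to row 1. P = [[4]].
Insert 2: 2 bumps 4 from row 1; 4 starts row 2. P = [[2], [4]].
Insert 5: appended to row 1. P = [[2, 5], [4]].
Insert 1: 1 bumps 2 from row 1; 2 bumps 4 from row 2; 4 starts row 3. P = [[1, 5], [2], [4]].
Insert 6: appended to row 1. P = [[1, 5, 6], [2], [4]].
Insert 3: 3 bumps 5 from row 1; 5 appends to row 2. P = [[1, 3, 6], [2, 5], [4]].

So P = [[1, 3, 6], [2, 5], [4]], Q = [[1, 3, 5], [2, 6], [4]].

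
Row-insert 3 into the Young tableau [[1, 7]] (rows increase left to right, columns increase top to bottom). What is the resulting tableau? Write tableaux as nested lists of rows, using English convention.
[[1, 3], [7]]

In row 1, 3 replaces 7 (the leftmost entry greater than 3); 7 is bumped to row 2. 7 starts a new row 2. The new tableau is [[1, 3], [7]].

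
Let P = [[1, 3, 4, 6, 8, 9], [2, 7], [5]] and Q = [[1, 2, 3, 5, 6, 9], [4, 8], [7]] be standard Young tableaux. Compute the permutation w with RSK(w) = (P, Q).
2 3 5 4 7 8 1 6 9

Reverse the RSK construction: for i from n down to 1, find the cell of Q containing i, remove the entry at that cell from P, and reverse-bump it up through P; the value ejected from row 1 is w(i).

Step i=9: Q has 9 at row 1, column 6; remove that cell from P, ejecting 9. So w(9) = 9. P is now [[1, 3, 4, 6, 8], [2, 7], [5]].
Step i=8: Q has 8 at row 2, column 2; remove 7 from row 2 of P and reverse-bump: 7 enters row 1 and ejects 6. So w(8) = 6. P is now [[1, 3, 4, 7, 8], [2], [5]].
Step i=7: Q has 7 at row 3, column 1; remove 5 from row 3 of P and reverse-bump: 5 enters row 2 and ejects 2; 2 enters row 1 and ejects 1. So w(7) = 1. P is now [[2, 3, 4, 7, 8], [5]].
Step i=6: Q has 6 at row 1, column 5; remove that cell from P, ejecting 8. So w(6) = 8. P is now [[2, 3, 4, 7], [5]].
Step i=5: Q has 5 at row 1, column 4; remove that cell from P, ejecting 7. So w(5) = 7. P is now [[2, 3, 4], [5]].
Step i=4: Q has 4 at row 2, column 1; remove 5 from row 2 of P and reverse-bump: 5 enters row 1 and ejects 4. So w(4) = 4. P is now [[2, 3, 5]].
Step i=3: Q has 3 at row 1, column 3; remove that cell from P, ejecting 5. So w(3) = 5. P is now [[2, 3]].
Step i=2: Q has 2 at row 1, column 2; remove that cell from P, ejecting 3. So w(2) = 3. P is now [[2]].
Step i=1: Q has 1 at row 1, column 1; remove that cell from P, ejecting 2. So w(1) = 2. P is now [].

So w = 2 3 5 4 7 8 1 6 9.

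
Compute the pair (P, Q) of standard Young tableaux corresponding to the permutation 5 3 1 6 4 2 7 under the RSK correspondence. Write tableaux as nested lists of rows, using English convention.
Insert each entry of the permutation into P by Schensted row insertion, recording in Q the position of each new cell.

Insert 5: appended to row 1. P = [[5]], Q = [[1]].
Insert 3: 3 bumps 5 from row 1; 5 starts row 2. P = [[3], [5]], Q = [[1], [2]].
Insert 1: 1 bumps 3 from row 1; 3 bumps 5 from row 2; 5 starts row 3. P = [[1], [3], [5]], Q = [[1], [2], [3]].
Insert 6: appended to row 1. P = [[1, 6], [3], [5]], Q = [[1, 4], [2], [3]].
Insert 4: 4 bumps 6 from row 1; 6 appends to row 2. P = [[1, 4], [3, 6], [5]], Q = [[1, 4], [2, 5], [3]].
Insert 2: 2 bumps 4 from row 1; 4 bumps 6 from row 2; 6 appends to row 3. P = [[1, 2], [3, 4], [5, 6]], Q = [[1, 4], [2, 5], [3, 6]].
Insert 7: appended to row 1. P = [[1, 2, 7], [3, 4], [5, 6]], Q = [[1, 4, 7], [2, 5], [3, 6]].

So P = [[1, 2, 7], [3, 4], [5, 6]], Q = [[1, 4, 7], [2, 5], [3, 6]].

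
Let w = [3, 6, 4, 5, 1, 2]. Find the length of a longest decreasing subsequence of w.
3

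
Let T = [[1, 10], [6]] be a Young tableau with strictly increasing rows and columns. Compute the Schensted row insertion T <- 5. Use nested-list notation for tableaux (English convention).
[[1, 5], [6, 10]]

In row 1, 5 replaces 10 (the leftmost entry greater than 5); 10 is bumped to row 2. 10 is appended to row 2. The new tableau is [[1, 5], [6, 10]].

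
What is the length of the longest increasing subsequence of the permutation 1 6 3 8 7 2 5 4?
3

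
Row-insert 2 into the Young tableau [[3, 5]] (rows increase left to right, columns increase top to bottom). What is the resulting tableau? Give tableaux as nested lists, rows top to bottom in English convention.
In row 1, 2 replaces 3 (the leftmost entry greater than 2); 3 is bumped to row 2. 3 starts a new row 2. The new tableau is [[2, 5], [3]].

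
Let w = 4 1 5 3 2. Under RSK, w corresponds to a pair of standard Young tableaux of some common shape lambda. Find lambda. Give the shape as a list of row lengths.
[2, 2, 1]

Row-insert each entry into an empty tableau.

After inserting 4: P = [[4]].
After inserting 1: P = [[1], [4]].
After inserting 5: P = [[1, 5], [4]].
After inserting 3: P = [[1, 3], [4, 5]].
After inserting 2: P = [[1, 2], [3, 5], [4]].

The final insertion tableau P = [[1, 2], [3, 5], [4]] has shape [2, 2, 1].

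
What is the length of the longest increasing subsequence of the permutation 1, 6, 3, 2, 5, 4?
3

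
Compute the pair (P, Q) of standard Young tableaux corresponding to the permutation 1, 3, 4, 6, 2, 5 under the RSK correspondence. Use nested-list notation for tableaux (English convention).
P = [[1, 2, 4, 5], [3, 6]], Q = [[1, 2, 3, 4], [5, 6]]

Insert each entry of the permutation into P by Schensted row insertion, recording in Q the position of each new cell.

After inserting 1: P = [[1]].
After inserting 3: P = [[1, 3]].
After inserting 4: P = [[1, 3, 4]].
After inserting 6: P = [[1, 3, 4, 6]].
After inserting 2: P = [[1, 2, 4, 6], [3]].
After inserting 5: P = [[1, 2, 4, 5], [3, 6]].

So P = [[1, 2, 4, 5], [3, 6]], Q = [[1, 2, 3, 4], [5, 6]].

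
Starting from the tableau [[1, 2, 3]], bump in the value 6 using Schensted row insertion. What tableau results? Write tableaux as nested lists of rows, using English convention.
[[1, 2, 3, 6]]

6 is larger than every entry of row 1, so it is appended to row 1. The new tableau is [[1, 2, 3, 6]].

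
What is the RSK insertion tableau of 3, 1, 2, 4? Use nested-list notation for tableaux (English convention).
P = [[1, 2, 4], [3]]

Insert 3: appended to row 1. P = [[3]].
Insert 1: 1 bumps 3 from row 1; 3 starts row 2. P = [[1], [3]].
Insert 2: appended to row 1. P = [[1, 2], [3]].
Insert 4: appended to row 1. P = [[1, 2, 4], [3]].

So P = [[1, 2, 4], [3]].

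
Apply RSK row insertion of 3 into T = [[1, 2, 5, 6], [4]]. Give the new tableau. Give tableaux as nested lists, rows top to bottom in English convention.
[[1, 2, 3, 6], [4, 5]]

In row 1, 3 replaces 5 (the leftmost entry greater than 3); 5 is bumped to row 2. 5 is appended to row 2. The new tableau is [[1, 2, 3, 6], [4, 5]].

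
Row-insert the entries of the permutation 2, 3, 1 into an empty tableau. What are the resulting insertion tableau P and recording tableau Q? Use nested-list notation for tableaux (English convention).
Insert each entry of the permutation into P by Schensted row insertion, recording in Q the position of each new cell.

Insert 2: appended to row 1. P = [[2]], Q = [[1]].
Insert 3: appended to row 1. P = [[2, 3]], Q = [[1, 2]].
Insert 1: 1 bumps 2 from row 1; 2 starts row 2. P = [[1, 3], [2]], Q = [[1, 2], [3]].

So P = [[1, 3], [2]], Q = [[1, 2], [3]].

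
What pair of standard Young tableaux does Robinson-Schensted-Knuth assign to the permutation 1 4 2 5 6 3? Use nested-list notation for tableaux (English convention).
Insert each entry of the permutation into P by Schensted row insertion, recording in Q the position of each new cell.

Insert 1: appended to row 1. P = [[1]], Q = [[1]].
Insert 4: appended to row 1. P = [[1, 4]], Q = [[1, 2]].
Insert 2: 2 bumps 4 from row 1; 4 starts row 2. P = [[1, 2], [4]], Q = [[1, 2], [3]].
Insert 5: appended to row 1. P = [[1, 2, 5], [4]], Q = [[1, 2, 4], [3]].
Insert 6: appended to row 1. P = [[1, 2, 5, 6], [4]], Q = [[1, 2, 4, 5], [3]].
Insert 3: 3 bumps 5 from row 1; 5 appends to row 2. P = [[1, 2, 3, 6], [4, 5]], Q = [[1, 2, 4, 5], [3, 6]].

So P = [[1, 2, 3, 6], [4, 5]], Q = [[1, 2, 4, 5], [3, 6]].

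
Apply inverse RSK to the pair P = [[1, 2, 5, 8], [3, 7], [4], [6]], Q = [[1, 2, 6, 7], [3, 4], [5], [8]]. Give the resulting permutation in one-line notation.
Reverse RSK: for i = n, n-1, ..., 1, locate i in Q, remove the corresponding corner cell from P, and reverse-bump its entry up through P; the value ejected from row 1 is w(i).

So w = 6 7 1 4 3 5 8 2.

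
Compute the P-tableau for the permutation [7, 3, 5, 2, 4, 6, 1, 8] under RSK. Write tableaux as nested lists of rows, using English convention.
Insert 7: appended to row 1. P = [[7]].
Insert 3: 3 bumps 7 from row 1; 7 starts row 2. P = [[3], [7]].
Insert 5: appended to row 1. P = [[3, 5], [7]].
Insert 2: 2 bumps 3 from row 1; 3 bumps 7 from row 2; 7 starts row 3. P = [[2, 5], [3], [7]].
Insert 4: 4 bumps 5 from row 1; 5 appends to row 2. P = [[2, 4], [3, 5], [7]].
Insert 6: appended to row 1. P = [[2, 4, 6], [3, 5], [7]].
Insert 1: 1 bumps 2 from row 1; 2 bumps 3 from row 2; 3 bumps 7 from row 3; 7 starts row 4. P = [[1, 4, 6], [2, 5], [3], [7]].
Insert 8: appended to row 1. P = [[1, 4, 6, 8], [2, 5], [3], [7]].

So P = [[1, 4, 6, 8], [2, 5], [3], [7]].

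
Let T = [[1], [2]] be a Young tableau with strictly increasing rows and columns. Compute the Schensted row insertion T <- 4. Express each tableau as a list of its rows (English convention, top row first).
4 is larger than every entry of row 1, so it is appended to row 1. The new tableau is [[1, 4], [2]].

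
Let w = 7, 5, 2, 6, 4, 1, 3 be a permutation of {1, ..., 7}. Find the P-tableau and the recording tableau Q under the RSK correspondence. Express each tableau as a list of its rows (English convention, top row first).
Insert each entry of the permutation into P by Schensted row insertion, recording in Q the position of each new cell.

Insert 7: appended to row 1. P = [[7]].
Insert 5: 5 bumps 7 from row 1; 7 starts row 2. P = [[5], [7]].
Insert 2: 2 bumps 5 from row 1; 5 bumps 7 from row 2; 7 starts row 3. P = [[2], [5], [7]].
Insert 6: appended to row 1. P = [[2, 6], [5], [7]].
Insert 4: 4 bumps 6 from row 1; 6 appends to row 2. P = [[2, 4], [5, 6], [7]].
Insert 1: 1 bumps 2 from row 1; 2 bumps 5 from row 2; 5 bumps 7 from row 3; 7 starts row 4. P = [[1, 4], [2, 6], [5], [7]].
Insert 3: 3 bumps 4 from row 1; 4 bumps 6 from row 2; 6 appends to row 3. P = [[1, 3], [2, 4], [5, 6], [7]].

So P = [[1, 3], [2, 4], [5, 6], [7]], Q = [[1, 4], [2, 5], [3, 7], [6]].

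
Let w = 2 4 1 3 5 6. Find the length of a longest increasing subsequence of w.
4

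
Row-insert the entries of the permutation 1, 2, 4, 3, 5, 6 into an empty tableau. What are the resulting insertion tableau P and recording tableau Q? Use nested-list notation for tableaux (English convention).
P = [[1, 2, 3, 5, 6], [4]], Q = [[1, 2, 3, 5, 6], [4]]

Insert each entry of the permutation into P by Schensted row insertion, recording in Q the position of each new cell.

Insert 1: appended to row 1. P = [[1]].
Insert 2: appended to row 1. P = [[1, 2]].
Insert 4: appended to row 1. P = [[1, 2, 4]].
Insert 3: 3 bumps 4 from row 1; 4 starts row 2. P = [[1, 2, 3], [4]].
Insert 5: appended to row 1. P = [[1, 2, 3, 5], [4]].
Insert 6: appended to row 1. P = [[1, 2, 3, 5, 6], [4]].

So P = [[1, 2, 3, 5, 6], [4]], Q = [[1, 2, 3, 5, 6], [4]].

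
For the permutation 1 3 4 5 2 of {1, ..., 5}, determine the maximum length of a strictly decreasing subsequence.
2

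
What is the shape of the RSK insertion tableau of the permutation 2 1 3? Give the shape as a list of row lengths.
[2, 1]

Row-insert each entry into an empty tableau.

After inserting 2: P = [[2]].
After inserting 1: P = [[1], [2]].
After inserting 3: P = [[1, 3], [2]].

The final insertion tableau P = [[1, 3], [2]] has shape [2, 1].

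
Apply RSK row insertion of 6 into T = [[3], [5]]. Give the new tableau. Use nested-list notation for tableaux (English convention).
[[3, 6], [5]]

6 is larger than every entry of row 1, so it is appended to row 1. The new tableau is [[3, 6], [5]].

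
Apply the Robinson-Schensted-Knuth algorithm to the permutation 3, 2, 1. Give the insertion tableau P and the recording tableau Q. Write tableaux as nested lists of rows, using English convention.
P = [[1], [2], [3]], Q = [[1], [2], [3]]

Insert each entry of the permutation into P by Schensted row insertion, recording in Q the position of each new cell.

Insert 3: appended to row 1. P = [[3]], Q = [[1]].
Insert 2: 2 bumps 3 from row 1; 3 starts row 2. P = [[2], [3]], Q = [[1], [2]].
Insert 1: 1 bumps 2 from row 1; 2 bumps 3 from row 2; 3 starts row 3. P = [[1], [2], [3]], Q = [[1], [2], [3]].

So P = [[1], [2], [3]], Q = [[1], [2], [3]].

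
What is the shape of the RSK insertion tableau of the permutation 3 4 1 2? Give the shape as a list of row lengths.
[2, 2]

Row-insert each entry into an empty tableau.

After inserting 3: P = [[3]].
After inserting 4: P = [[3, 4]].
After inserting 1: P = [[1, 4], [3]].
After inserting 2: P = [[1, 2], [3, 4]].

The final insertion tableau P = [[1, 2], [3, 4]] has shape [2, 2].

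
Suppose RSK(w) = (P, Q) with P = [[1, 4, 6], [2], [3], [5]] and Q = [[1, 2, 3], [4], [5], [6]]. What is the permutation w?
Reverse the RSK construction: for i from n down to 1, find the cell of Q containing i, remove the entry at that cell from P, and reverse-bump it up through P; the value ejected from row 1 is w(i).

Step i=6: Q has 6 at row 4, column 1; remove 5 from row 4 of P and reverse-bump: 5 enters row 3 and ejects 3; 3 enters row 2 and ejects 2; 2 enters row 1 and ejects 1. So w(6) = 1. P is now [[2, 4, 6], [3], [5]].
Step i=5: Q has 5 at row 3, column 1; remove 5 from row 3 of P and reverse-bump: 5 enters row 2 and ejects 3; 3 enters row 1 and ejects 2. So w(5) = 2. P is now [[3, 4, 6], [5]].
Step i=4: Q has 4 at row 2, column 1; remove 5 from row 2 of P and reverse-bump: 5 enters row 1 and ejects 4. So w(4) = 4. P is now [[3, 5, 6]].
Step i=3: Q has 3 at row 1, column 3; remove that cell from P, ejecting 6. So w(3) = 6. P is now [[3, 5]].
Step i=2: Q has 2 at row 1, column 2; remove that cell from P, ejecting 5. So w(2) = 5. P is now [[3]].
Step i=1: Q has 1 at row 1, column 1; remove that cell from P, ejecting 3. So w(1) = 3. P is now [].

So w = 3 5 6 4 2 1.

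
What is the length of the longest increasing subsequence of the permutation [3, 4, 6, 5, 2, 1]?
3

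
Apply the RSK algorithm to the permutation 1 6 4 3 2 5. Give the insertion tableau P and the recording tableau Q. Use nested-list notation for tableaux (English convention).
Insert each entry of the permutation into P by Schensted row insertion, recording in Q the position of each new cell.

After inserting 1: P = [[1]].
After inserting 6: P = [[1, 6]].
After inserting 4: P = [[1, 4], [6]].
After inserting 3: P = [[1, 3], [4], [6]].
After inserting 2: P = [[1, 2], [3], [4], [6]].
After inserting 5: P = [[1, 2, 5], [3], [4], [6]].

So P = [[1, 2, 5], [3], [4], [6]], Q = [[1, 2, 6], [3], [4], [5]].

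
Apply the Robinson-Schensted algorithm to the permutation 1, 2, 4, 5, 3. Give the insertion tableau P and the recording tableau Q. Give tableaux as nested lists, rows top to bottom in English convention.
Insert each entry of the permutation into P by Schensted row insertion, recording in Q the position of each new cell.

Insert 1: appended to row 1. P = [[1]].
Insert 2: appended to row 1. P = [[1, 2]].
Insert 4: appended to row 1. P = [[1, 2, 4]].
Insert 5: appended to row 1. P = [[1, 2, 4, 5]].
Insert 3: 3 bumps 4 from row 1; 4 starts row 2. P = [[1, 2, 3, 5], [4]].

So P = [[1, 2, 3, 5], [4]], Q = [[1, 2, 3, 4], [5]].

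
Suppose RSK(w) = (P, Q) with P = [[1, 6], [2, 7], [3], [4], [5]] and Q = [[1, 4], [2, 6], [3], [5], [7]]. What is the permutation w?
Reverse the RSK construction: for i from n down to 1, find the cell of Q containing i, remove the entry at that cell from P, and reverse-bump it up through P; the value ejected from row 1 is w(i).

Step i=7: Q has 7 at row 5, column 1; remove 5 from row 5 of P and reverse-bump: 5 enters row 4 and ejects 4; 4 enters row 3 and ejects 3; 3 enters row 2 and ejects 2; 2 enters row 1 and ejects 1. So w(7) = 1. P is now [[2, 6], [3, 7], [4], [5]].
Step i=6: Q has 6 at row 2, column 2; remove 7 from row 2 of P and reverse-bump: 7 enters row 1 and ejects 6. So w(6) = 6. P is now [[2, 7], [3], [4], [5]].
Step i=5: Q has 5 at row 4, column 1; remove 5 from row 4 of P and reverse-bump: 5 enters row 3 and ejects 4; 4 enters row 2 and ejects 3; 3 enters row 1 and ejects 2. So w(5) = 2. P is now [[3, 7], [4], [5]].
Step i=4: Q has 4 at row 1, column 2; remove that cell from P, ejecting 7. So w(4) = 7. P is now [[3], [4], [5]].
Step i=3: Q has 3 at row 3, column 1; remove 5 from row 3 of P and reverse-bump: 5 enters row 2 and ejects 4; 4 enters row 1 and ejects 3. So w(3) = 3. P is now [[4], [5]].
Step i=2: Q has 2 at row 2, column 1; remove 5 from row 2 of P and reverse-bump: 5 enters row 1 and ejects 4. So w(2) = 4. P is now [[5]].
Step i=1: Q has 1 at row 1, column 1; remove that cell from P, ejecting 5. So w(1) = 5. P is now [].

So w = 5 4 3 7 2 6 1.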